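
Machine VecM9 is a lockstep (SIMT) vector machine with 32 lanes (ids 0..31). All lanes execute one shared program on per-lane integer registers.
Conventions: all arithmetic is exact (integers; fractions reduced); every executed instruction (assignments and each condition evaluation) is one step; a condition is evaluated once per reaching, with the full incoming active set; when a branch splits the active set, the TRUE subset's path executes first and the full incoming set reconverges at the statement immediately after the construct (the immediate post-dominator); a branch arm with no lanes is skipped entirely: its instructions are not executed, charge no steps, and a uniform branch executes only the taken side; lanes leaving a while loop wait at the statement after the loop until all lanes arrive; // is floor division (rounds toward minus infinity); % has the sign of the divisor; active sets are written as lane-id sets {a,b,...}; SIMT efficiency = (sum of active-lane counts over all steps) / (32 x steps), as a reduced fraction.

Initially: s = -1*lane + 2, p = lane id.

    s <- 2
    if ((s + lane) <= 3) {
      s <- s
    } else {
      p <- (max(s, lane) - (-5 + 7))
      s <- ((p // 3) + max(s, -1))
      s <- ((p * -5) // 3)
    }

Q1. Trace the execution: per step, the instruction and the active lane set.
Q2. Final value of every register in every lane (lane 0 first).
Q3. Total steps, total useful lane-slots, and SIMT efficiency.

step 0: s <- 2                       {0,1,2,3,4,5,6,7,8,9,10,11,12,13,14,15,16,17,18,19,20,21,22,23,24,25,26,27,28,29,30,31}
step 1: eval ((s + lane) <= 3)       {0,1,2,3,4,5,6,7,8,9,10,11,12,13,14,15,16,17,18,19,20,21,22,23,24,25,26,27,28,29,30,31}
step 2: s <- s                       {0,1}
step 3: p <- (max(s, lane) - (-5 + 7)) {2,3,4,5,6,7,8,9,10,11,12,13,14,15,16,17,18,19,20,21,22,23,24,25,26,27,28,29,30,31}
step 4: s <- ((p // 3) + max(s, -1)) {2,3,4,5,6,7,8,9,10,11,12,13,14,15,16,17,18,19,20,21,22,23,24,25,26,27,28,29,30,31}
step 5: s <- ((p * -5) // 3)         {2,3,4,5,6,7,8,9,10,11,12,13,14,15,16,17,18,19,20,21,22,23,24,25,26,27,28,29,30,31}

Answer: 6 steps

s: 2,2,0,-2,-4,-5,-7,-9,-10,-12,-14,-15,-17,-19,-20,-22,-24,-25,-27,-29,-30,-32,-34,-35,-37,-39,-40,-42,-44,-45,-47,-49
p: 0,1,0,1,2,3,4,5,6,7,8,9,10,11,12,13,14,15,16,17,18,19,20,21,22,23,24,25,26,27,28,29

steps = 6; useful = 156; efficiency = 156/192 = 13/16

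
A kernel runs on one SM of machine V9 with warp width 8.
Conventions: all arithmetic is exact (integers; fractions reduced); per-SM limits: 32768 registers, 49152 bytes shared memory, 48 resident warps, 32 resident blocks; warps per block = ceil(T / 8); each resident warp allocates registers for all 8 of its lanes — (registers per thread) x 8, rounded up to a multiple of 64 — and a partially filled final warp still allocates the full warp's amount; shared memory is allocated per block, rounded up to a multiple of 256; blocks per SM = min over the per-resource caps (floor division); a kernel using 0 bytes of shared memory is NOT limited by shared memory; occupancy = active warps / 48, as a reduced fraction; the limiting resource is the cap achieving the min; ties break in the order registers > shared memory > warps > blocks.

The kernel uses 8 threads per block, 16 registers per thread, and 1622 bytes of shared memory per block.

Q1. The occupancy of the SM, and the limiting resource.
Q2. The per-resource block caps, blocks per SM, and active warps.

Answer: occupancy 9/16, limited by shared memory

registers: 256 blocks
shared memory: 27 blocks
warps: 48 blocks
blocks: 32 blocks

Answer: 27 blocks, 27 active warps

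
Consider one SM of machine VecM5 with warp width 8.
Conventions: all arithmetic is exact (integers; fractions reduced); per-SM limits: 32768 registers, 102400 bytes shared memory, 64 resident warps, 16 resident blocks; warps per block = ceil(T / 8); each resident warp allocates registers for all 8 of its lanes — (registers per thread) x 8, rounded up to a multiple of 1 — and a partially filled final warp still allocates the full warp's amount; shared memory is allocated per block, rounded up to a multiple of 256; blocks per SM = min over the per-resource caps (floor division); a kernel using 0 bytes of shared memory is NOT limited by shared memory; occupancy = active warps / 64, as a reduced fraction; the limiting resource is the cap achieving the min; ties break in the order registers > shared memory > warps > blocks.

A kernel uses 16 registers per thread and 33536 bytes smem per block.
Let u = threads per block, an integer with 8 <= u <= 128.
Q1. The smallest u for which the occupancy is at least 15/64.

Answer: u = 33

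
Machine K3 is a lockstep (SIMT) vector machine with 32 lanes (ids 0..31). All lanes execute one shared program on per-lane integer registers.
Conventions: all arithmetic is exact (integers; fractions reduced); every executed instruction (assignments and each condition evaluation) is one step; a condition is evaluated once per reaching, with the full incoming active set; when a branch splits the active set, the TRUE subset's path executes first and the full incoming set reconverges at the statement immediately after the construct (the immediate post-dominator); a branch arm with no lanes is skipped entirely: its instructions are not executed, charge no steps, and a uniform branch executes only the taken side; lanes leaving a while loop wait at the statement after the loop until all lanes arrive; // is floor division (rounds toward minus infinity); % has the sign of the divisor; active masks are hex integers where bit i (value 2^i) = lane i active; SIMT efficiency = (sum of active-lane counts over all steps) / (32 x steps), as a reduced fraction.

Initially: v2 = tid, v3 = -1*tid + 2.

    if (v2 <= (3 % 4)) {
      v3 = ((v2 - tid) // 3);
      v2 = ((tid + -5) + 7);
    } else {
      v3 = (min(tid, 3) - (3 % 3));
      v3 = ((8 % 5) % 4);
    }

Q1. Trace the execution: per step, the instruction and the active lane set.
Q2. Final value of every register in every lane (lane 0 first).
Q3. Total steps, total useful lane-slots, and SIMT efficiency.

step 0: eval (v2 <= (3 % 4))         0xffffffff
step 1: v3 <- ((v2 - tid) // 3)      0x0000000f
step 2: v2 <- ((tid + -5) + 7)       0x0000000f
step 3: v3 <- (min(tid, 3) - (3 % 3)) 0xfffffff0
step 4: v3 <- ((8 % 5) % 4)          0xfffffff0

Answer: 5 steps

v2: 2,3,4,5,4,5,6,7,8,9,10,11,12,13,14,15,16,17,18,19,20,21,22,23,24,25,26,27,28,29,30,31
v3: 0,0,0,0,3,3,3,3,3,3,3,3,3,3,3,3,3,3,3,3,3,3,3,3,3,3,3,3,3,3,3,3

steps = 5; useful = 96; efficiency = 96/160 = 3/5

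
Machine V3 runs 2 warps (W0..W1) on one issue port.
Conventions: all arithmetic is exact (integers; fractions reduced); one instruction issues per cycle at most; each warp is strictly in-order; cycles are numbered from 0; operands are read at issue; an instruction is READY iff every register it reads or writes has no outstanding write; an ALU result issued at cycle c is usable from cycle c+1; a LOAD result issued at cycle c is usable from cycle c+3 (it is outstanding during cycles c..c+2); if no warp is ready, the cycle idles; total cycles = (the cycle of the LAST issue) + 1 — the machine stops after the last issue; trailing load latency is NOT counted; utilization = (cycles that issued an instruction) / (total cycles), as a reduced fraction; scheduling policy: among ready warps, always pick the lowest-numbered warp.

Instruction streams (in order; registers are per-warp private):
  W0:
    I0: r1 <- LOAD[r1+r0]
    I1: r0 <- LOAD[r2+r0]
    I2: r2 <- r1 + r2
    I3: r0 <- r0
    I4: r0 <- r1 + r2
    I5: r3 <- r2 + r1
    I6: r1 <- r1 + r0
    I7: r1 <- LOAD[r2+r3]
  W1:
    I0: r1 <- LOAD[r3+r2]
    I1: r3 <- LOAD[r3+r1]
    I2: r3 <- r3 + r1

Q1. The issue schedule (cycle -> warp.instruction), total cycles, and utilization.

cycle 0: W0.I0
cycle 1: W0.I1
cycle 2: W1.I0
cycle 3: W0.I2
cycle 4: W0.I3
cycle 5: W0.I4
cycle 6: W0.I5
cycle 7: W0.I6
cycle 8: W0.I7
cycle 9: W1.I1
cycle 10: idle
cycle 11: idle
cycle 12: W1.I2

Answer: 13 cycles, utilization 11/13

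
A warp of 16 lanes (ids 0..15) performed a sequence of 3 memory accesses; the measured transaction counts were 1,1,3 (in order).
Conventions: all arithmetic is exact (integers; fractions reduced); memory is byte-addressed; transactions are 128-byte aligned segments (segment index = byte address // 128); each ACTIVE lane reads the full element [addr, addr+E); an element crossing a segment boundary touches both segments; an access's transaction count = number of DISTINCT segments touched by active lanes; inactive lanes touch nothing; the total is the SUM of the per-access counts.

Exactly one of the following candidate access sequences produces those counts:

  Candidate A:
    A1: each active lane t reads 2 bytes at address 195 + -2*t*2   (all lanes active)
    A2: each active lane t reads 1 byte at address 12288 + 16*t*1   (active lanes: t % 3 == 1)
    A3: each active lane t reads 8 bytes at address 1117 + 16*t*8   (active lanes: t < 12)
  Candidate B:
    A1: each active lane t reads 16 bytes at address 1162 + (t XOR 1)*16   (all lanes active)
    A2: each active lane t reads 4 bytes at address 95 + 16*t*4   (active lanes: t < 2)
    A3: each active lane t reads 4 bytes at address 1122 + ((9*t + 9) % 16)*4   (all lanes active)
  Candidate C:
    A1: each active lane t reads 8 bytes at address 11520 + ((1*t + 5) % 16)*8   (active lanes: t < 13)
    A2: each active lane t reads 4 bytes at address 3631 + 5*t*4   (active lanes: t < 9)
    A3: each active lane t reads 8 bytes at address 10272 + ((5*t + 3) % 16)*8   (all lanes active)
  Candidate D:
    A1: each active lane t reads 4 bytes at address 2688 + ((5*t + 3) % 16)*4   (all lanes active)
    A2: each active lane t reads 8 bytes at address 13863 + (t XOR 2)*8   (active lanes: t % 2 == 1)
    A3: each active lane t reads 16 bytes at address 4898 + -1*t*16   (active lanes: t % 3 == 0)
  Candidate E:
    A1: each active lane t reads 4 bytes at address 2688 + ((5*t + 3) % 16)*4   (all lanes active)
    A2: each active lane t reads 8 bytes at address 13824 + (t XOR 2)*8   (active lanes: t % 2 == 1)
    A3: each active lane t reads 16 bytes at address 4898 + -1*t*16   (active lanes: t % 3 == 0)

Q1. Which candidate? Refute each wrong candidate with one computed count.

A: A2 gives 2 transactions, not 1
B: A1 gives 3 transactions, not 1
C: A2 gives 2 transactions, not 1
D: A2 gives 2 transactions, not 1
E: all counts match (1,1,3)

Answer: E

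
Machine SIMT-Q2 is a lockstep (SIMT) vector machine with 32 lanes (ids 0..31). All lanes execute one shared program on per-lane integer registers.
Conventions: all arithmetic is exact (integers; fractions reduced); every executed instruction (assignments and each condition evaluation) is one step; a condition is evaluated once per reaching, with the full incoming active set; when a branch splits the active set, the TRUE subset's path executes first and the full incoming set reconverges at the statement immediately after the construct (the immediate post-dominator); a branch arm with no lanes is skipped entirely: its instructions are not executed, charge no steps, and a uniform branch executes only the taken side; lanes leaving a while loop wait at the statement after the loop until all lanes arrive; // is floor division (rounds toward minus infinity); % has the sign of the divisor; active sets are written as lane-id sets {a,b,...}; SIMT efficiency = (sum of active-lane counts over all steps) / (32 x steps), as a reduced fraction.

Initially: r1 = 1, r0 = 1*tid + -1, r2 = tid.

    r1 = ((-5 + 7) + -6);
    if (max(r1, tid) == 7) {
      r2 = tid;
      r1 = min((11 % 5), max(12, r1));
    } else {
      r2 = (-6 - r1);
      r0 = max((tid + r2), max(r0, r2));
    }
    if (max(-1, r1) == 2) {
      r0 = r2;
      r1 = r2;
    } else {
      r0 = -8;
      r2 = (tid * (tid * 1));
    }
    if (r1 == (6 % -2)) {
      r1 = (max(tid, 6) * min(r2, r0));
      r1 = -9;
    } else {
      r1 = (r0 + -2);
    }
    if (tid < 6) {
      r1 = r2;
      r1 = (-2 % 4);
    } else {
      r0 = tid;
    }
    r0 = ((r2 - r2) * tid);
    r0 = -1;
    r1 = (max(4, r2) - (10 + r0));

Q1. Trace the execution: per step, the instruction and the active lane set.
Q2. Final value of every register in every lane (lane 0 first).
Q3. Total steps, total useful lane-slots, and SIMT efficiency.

step 0: r1 <- ((-5 + 7) + -6)        {0,1,2,3,4,5,6,7,8,9,10,11,12,13,14,15,16,17,18,19,20,21,22,23,24,25,26,27,28,29,30,31}
step 1: eval (max(r1, tid) == 7)     {0,1,2,3,4,5,6,7,8,9,10,11,12,13,14,15,16,17,18,19,20,21,22,23,24,25,26,27,28,29,30,31}
step 2: r2 <- tid                    {7}
step 3: r1 <- min((11 % 5), max(12, r1)) {7}
step 4: r2 <- (-6 - r1)              {0,1,2,3,4,5,6,8,9,10,11,12,13,14,15,16,17,18,19,20,21,22,23,24,25,26,27,28,29,30,31}
step 5: r0 <- max((tid + r2), max(r0, r2)) {0,1,2,3,4,5,6,8,9,10,11,12,13,14,15,16,17,18,19,20,21,22,23,24,25,26,27,28,29,30,31}
step 6: eval (max(-1, r1) == 2)      {0,1,2,3,4,5,6,7,8,9,10,11,12,13,14,15,16,17,18,19,20,21,22,23,24,25,26,27,28,29,30,31}
step 7: r0 <- -8                     {0,1,2,3,4,5,6,7,8,9,10,11,12,13,14,15,16,17,18,19,20,21,22,23,24,25,26,27,28,29,30,31}
step 8: r2 <- (tid * (tid * 1))      {0,1,2,3,4,5,6,7,8,9,10,11,12,13,14,15,16,17,18,19,20,21,22,23,24,25,26,27,28,29,30,31}
step 9: eval (r1 == (6 % -2))        {0,1,2,3,4,5,6,7,8,9,10,11,12,13,14,15,16,17,18,19,20,21,22,23,24,25,26,27,28,29,30,31}
step 10: r1 <- (r0 + -2)              {0,1,2,3,4,5,6,7,8,9,10,11,12,13,14,15,16,17,18,19,20,21,22,23,24,25,26,27,28,29,30,31}
step 11: eval (tid < 6)               {0,1,2,3,4,5,6,7,8,9,10,11,12,13,14,15,16,17,18,19,20,21,22,23,24,25,26,27,28,29,30,31}
step 12: r1 <- r2                     {0,1,2,3,4,5}
step 13: r1 <- (-2 % 4)               {0,1,2,3,4,5}
step 14: r0 <- tid                    {6,7,8,9,10,11,12,13,14,15,16,17,18,19,20,21,22,23,24,25,26,27,28,29,30,31}
step 15: r0 <- ((r2 - r2) * tid)      {0,1,2,3,4,5,6,7,8,9,10,11,12,13,14,15,16,17,18,19,20,21,22,23,24,25,26,27,28,29,30,31}
step 16: r0 <- -1                     {0,1,2,3,4,5,6,7,8,9,10,11,12,13,14,15,16,17,18,19,20,21,22,23,24,25,26,27,28,29,30,31}
step 17: r1 <- (max(4, r2) - (10 + r0)) {0,1,2,3,4,5,6,7,8,9,10,11,12,13,14,15,16,17,18,19,20,21,22,23,24,25,26,27,28,29,30,31}

Answer: 18 steps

r1: -5,-5,-5,0,7,16,27,40,55,72,91,112,135,160,187,216,247,280,315,352,391,432,475,520,567,616,667,720,775,832,891,952
r0: -1,-1,-1,-1,-1,-1,-1,-1,-1,-1,-1,-1,-1,-1,-1,-1,-1,-1,-1,-1,-1,-1,-1,-1,-1,-1,-1,-1,-1,-1,-1,-1
r2: 0,1,4,9,16,25,36,49,64,81,100,121,144,169,196,225,256,289,324,361,400,441,484,529,576,625,676,729,784,841,900,961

steps = 18; useful = 454; efficiency = 454/576 = 227/288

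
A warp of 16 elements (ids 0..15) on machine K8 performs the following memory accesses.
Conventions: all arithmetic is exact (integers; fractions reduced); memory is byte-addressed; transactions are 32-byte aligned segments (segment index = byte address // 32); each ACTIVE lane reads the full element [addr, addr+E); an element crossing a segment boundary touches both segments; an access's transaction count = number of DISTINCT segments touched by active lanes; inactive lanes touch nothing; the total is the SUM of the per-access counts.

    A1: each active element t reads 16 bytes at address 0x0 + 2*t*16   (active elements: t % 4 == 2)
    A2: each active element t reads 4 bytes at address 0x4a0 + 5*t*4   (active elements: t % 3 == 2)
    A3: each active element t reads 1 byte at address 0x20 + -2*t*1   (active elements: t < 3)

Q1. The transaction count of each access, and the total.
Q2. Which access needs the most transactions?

A1: 4 transactions
A2: 5 transactions
A3: 2 transactions

Answer: 4,5,2; total 11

Answer: A2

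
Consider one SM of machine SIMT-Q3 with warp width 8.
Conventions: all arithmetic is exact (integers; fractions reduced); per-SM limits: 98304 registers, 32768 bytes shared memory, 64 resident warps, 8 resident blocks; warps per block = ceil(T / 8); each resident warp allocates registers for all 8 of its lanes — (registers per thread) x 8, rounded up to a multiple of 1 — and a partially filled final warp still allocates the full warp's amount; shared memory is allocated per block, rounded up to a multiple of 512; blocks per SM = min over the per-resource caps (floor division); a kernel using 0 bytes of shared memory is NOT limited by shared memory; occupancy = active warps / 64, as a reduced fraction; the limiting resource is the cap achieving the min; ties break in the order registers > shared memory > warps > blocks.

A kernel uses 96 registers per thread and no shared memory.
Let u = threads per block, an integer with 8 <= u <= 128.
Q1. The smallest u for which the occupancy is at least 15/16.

Answer: u = 57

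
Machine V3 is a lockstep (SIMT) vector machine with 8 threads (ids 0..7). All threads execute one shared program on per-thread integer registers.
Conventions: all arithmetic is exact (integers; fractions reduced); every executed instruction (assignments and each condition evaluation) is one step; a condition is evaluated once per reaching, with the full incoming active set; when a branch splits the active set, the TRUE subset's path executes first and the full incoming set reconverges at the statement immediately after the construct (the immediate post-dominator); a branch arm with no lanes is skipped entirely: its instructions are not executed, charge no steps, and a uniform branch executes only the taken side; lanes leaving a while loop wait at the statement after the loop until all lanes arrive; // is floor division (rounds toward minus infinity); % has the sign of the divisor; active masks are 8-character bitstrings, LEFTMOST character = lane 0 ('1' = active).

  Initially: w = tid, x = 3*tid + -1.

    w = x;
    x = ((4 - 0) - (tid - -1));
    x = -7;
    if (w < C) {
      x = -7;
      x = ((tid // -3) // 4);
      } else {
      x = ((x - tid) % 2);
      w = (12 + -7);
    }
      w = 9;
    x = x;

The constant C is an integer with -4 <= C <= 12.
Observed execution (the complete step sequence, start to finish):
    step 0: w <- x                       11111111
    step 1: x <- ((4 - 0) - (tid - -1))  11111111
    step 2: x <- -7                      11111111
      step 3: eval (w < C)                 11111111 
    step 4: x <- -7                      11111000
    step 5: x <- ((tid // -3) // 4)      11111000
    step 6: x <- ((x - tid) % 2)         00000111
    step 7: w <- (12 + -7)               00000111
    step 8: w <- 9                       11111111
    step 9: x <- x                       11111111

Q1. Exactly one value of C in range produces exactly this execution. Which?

Answer: C = 12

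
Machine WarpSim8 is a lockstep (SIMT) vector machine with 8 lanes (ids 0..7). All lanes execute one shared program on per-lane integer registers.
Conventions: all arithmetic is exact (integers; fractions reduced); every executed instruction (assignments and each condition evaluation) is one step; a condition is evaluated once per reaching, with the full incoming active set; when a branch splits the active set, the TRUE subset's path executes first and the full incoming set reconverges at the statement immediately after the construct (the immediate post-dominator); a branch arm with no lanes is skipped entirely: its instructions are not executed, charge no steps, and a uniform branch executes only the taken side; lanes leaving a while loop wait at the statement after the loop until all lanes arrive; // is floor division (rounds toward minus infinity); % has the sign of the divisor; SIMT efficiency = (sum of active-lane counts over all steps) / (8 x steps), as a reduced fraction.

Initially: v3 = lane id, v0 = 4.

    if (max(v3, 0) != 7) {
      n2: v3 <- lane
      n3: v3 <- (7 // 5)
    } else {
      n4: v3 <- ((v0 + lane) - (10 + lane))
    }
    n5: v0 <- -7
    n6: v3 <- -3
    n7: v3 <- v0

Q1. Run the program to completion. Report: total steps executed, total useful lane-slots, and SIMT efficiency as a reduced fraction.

Answer: 7 steps, 47 useful, 47/56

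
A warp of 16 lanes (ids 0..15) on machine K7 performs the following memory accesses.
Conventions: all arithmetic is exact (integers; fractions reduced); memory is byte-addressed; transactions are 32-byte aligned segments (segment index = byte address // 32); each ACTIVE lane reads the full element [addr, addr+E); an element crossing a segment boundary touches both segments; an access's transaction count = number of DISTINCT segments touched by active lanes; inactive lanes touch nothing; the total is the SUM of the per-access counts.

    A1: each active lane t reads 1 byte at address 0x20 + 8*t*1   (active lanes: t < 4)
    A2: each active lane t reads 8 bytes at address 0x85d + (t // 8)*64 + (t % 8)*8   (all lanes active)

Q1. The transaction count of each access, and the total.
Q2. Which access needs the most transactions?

A1: 1 transaction
A2: 5 transactions

Answer: 1,5; total 6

Answer: A2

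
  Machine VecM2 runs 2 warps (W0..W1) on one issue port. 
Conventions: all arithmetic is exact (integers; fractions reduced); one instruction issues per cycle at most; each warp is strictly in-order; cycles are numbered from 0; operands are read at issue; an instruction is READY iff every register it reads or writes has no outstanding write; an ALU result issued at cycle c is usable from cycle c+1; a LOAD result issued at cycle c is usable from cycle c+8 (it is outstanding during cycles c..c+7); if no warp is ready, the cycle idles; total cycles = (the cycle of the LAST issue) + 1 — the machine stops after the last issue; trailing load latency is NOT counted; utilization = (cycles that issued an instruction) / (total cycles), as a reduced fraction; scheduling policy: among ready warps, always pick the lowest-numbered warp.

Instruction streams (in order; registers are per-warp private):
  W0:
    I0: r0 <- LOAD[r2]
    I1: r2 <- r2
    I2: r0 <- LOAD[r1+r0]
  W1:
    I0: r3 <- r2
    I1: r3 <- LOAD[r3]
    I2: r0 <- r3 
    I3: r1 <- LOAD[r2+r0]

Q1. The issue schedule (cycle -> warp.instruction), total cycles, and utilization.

cycle 0: W0.I0
cycle 1: W0.I1
cycle 2: W1.I0
cycle 3: W1.I1
cycle 4: idle
cycle 5: idle
cycle 6: idle
cycle 7: idle
cycle 8: W0.I2
cycle 9: idle
cycle 10: idle
cycle 11: W1.I2
cycle 12: W1.I3

Answer: 13 cycles, utilization 7/13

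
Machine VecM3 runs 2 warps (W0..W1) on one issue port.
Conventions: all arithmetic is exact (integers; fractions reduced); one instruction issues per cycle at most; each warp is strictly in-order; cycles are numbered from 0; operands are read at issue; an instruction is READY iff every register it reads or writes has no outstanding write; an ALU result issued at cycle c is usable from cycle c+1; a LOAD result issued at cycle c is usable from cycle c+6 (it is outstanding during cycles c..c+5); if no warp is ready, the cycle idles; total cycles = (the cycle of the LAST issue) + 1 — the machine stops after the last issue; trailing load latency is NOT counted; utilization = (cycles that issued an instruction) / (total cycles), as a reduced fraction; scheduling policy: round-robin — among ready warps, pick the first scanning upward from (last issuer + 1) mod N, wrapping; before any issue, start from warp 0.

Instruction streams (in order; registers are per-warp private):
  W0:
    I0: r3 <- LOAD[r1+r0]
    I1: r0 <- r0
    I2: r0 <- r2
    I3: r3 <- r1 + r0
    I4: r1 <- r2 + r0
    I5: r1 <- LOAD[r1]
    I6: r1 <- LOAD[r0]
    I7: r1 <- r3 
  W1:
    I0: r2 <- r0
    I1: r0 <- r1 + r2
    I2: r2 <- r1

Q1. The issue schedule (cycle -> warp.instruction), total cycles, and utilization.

cycle 0: W0.I0
cycle 1: W1.I0
cycle 2: W0.I1
cycle 3: W1.I1
cycle 4: W0.I2
cycle 5: W1.I2
cycle 6: W0.I3
cycle 7: W0.I4
cycle 8: W0.I5
cycle 9: idle
cycle 10: idle
cycle 11: idle
cycle 12: idle
cycle 13: idle
cycle 14: W0.I6
cycle 15: idle
cycle 16: idle
cycle 17: idle
cycle 18: idle
cycle 19: idle
cycle 20: W0.I7

Answer: 21 cycles, utilization 11/21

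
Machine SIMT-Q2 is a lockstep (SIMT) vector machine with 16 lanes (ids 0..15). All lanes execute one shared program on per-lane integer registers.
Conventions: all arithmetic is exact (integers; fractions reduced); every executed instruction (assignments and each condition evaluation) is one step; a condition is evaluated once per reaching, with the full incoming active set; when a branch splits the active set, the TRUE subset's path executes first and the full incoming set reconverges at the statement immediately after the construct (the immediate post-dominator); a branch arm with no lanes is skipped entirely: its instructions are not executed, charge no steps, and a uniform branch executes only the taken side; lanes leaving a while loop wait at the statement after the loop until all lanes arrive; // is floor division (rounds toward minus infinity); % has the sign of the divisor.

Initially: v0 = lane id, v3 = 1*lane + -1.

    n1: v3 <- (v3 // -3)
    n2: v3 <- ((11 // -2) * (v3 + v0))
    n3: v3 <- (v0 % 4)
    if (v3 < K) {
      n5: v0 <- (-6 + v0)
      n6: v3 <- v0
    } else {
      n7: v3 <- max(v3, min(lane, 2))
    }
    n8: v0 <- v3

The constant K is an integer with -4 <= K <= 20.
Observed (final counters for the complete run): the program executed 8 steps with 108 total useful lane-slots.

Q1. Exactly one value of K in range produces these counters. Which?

Answer: K = 3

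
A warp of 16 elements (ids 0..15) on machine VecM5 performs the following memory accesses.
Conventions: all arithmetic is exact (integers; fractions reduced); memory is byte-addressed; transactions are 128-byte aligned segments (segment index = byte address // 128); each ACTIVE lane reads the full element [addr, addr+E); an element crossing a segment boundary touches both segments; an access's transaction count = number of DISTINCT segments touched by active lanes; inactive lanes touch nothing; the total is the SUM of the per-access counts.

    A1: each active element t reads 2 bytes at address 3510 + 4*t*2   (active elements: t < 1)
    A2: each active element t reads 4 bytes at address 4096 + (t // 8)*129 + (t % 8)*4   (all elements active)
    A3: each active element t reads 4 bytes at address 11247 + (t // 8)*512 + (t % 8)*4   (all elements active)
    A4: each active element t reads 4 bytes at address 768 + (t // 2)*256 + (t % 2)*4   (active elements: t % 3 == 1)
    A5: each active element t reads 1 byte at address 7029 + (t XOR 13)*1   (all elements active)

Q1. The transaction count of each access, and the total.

A1: 1 transaction
A2: 2 transactions
A3: 4 transactions
A4: 5 transactions
A5: 2 transactions

Answer: 1,2,4,5,2; total 14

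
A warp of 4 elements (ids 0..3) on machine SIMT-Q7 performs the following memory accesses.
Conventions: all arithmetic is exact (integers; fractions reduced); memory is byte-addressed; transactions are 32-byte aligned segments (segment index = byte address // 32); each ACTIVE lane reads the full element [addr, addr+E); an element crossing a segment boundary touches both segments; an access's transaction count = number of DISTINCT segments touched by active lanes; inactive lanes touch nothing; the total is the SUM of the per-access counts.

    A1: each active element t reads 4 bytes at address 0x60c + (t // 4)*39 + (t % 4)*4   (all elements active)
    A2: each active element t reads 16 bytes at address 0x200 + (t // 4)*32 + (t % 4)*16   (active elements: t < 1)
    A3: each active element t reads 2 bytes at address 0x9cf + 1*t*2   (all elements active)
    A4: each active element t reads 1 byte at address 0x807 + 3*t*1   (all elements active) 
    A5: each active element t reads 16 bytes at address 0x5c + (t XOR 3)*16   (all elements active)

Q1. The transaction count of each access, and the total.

A1: 1 transaction
A2: 1 transaction
A3: 1 transaction
A4: 1 transaction
A5: 3 transactions

Answer: 1,1,1,1,3; total 7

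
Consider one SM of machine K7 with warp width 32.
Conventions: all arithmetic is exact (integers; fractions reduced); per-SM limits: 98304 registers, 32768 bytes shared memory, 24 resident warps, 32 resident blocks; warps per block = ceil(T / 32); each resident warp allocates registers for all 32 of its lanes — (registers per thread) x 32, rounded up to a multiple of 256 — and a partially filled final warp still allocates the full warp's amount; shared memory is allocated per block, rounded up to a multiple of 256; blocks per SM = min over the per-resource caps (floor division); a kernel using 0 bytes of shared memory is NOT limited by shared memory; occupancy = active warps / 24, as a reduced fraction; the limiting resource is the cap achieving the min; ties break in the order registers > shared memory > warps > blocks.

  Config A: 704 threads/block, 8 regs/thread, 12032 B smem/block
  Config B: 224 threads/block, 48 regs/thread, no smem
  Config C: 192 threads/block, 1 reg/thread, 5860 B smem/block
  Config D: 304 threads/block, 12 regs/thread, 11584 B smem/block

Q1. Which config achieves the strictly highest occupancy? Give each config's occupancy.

occupancies: A 11/12, B 7/8, C 1, D 5/6

Answer: C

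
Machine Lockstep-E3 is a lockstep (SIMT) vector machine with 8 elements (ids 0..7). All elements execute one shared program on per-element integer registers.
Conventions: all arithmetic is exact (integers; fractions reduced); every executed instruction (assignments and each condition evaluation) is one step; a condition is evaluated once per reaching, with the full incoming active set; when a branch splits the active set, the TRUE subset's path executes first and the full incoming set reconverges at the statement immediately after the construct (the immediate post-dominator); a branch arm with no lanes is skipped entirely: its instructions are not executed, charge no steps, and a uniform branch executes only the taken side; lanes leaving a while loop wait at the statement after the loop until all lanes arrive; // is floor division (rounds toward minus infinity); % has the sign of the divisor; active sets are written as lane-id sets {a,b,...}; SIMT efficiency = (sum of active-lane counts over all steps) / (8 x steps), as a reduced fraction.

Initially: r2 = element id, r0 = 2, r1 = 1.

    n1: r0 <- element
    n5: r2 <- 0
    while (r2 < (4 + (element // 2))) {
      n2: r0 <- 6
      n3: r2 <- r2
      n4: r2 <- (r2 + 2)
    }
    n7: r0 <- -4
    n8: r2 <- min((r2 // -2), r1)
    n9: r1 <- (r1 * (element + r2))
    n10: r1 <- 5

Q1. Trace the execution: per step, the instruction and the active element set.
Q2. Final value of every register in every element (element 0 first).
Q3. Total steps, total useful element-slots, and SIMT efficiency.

step 0: r0 <- element                {0,1,2,3,4,5,6,7}
step 1: r2 <- 0                      {0,1,2,3,4,5,6,7}
step 2: eval (r2 < (4 + (element // 2))) {0,1,2,3,4,5,6,7}
step 3: r0 <- 6                      {0,1,2,3,4,5,6,7}
step 4: r2 <- r2                     {0,1,2,3,4,5,6,7}
step 5: r2 <- (r2 + 2)               {0,1,2,3,4,5,6,7}
step 6: eval (r2 < (4 + (element // 2))) {0,1,2,3,4,5,6,7}
step 7: r0 <- 6                      {0,1,2,3,4,5,6,7}
step 8: r2 <- r2                     {0,1,2,3,4,5,6,7}
step 9: r2 <- (r2 + 2)               {0,1,2,3,4,5,6,7}
step 10: eval (r2 < (4 + (element // 2))) {0,1,2,3,4,5,6,7}
step 11: r0 <- 6                      {2,3,4,5,6,7}
step 12: r2 <- r2                     {2,3,4,5,6,7}
step 13: r2 <- (r2 + 2)               {2,3,4,5,6,7}
step 14: eval (r2 < (4 + (element // 2))) {2,3,4,5,6,7}
step 15: r0 <- 6                      {6,7}
step 16: r2 <- r2                     {6,7}
step 17: r2 <- (r2 + 2)               {6,7}
step 18: eval (r2 < (4 + (element // 2))) {6,7}
step 19: r0 <- -4                     {0,1,2,3,4,5,6,7}
step 20: r2 <- min((r2 // -2), r1)    {0,1,2,3,4,5,6,7}
step 21: r1 <- (r1 * (element + r2))  {0,1,2,3,4,5,6,7}
step 22: r1 <- 5                      {0,1,2,3,4,5,6,7}

Answer: 23 steps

r2: -2,-2,-3,-3,-3,-3,-4,-4
r0: -4,-4,-4,-4,-4,-4,-4,-4
r1: 5,5,5,5,5,5,5,5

steps = 23; useful = 152; efficiency = 152/184 = 19/23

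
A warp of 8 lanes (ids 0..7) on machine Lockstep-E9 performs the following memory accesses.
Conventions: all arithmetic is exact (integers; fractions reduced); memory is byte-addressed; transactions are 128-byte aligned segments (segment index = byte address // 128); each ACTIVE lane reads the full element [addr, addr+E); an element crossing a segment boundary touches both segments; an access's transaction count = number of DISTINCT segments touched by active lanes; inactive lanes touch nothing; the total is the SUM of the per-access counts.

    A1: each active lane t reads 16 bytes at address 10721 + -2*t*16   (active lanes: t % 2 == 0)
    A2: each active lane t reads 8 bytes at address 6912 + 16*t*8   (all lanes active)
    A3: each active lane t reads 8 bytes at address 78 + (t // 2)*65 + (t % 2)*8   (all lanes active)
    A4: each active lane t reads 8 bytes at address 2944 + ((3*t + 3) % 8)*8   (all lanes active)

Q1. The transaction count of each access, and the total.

A1: 2 transactions
A2: 8 transactions
A3: 3 transactions
A4: 1 transaction

Answer: 2,8,3,1; total 14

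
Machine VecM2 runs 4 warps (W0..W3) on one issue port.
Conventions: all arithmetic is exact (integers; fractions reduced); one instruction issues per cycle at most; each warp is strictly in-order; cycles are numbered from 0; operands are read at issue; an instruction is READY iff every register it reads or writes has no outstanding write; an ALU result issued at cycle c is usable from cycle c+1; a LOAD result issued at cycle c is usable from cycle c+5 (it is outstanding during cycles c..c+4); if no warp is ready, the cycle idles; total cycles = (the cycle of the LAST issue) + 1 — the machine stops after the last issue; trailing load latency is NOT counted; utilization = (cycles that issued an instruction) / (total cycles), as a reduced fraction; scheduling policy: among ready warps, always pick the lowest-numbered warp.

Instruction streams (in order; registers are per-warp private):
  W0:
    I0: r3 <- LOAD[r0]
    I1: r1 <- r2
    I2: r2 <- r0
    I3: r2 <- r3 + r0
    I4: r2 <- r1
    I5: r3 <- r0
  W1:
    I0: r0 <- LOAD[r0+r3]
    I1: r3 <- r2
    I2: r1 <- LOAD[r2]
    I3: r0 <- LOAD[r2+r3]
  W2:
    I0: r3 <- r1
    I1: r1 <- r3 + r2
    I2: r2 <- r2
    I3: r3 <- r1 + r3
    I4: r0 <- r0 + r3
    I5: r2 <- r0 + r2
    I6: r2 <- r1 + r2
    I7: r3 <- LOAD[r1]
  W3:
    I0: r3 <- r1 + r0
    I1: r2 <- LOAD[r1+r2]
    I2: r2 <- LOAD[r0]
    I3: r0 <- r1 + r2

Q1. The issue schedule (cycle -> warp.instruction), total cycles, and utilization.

cycle 0: W0.I0
cycle 1: W0.I1
cycle 2: W0.I2
cycle 3: W1.I0
cycle 4: W1.I1
cycle 5: W0.I3
cycle 6: W0.I4
cycle 7: W0.I5
cycle 8: W1.I2
cycle 9: W1.I3
cycle 10: W2.I0
cycle 11: W2.I1
cycle 12: W2.I2
cycle 13: W2.I3
cycle 14: W2.I4
cycle 15: W2.I5
cycle 16: W2.I6
cycle 17: W2.I7
cycle 18: W3.I0
cycle 19: W3.I1
cycle 20: idle
cycle 21: idle
cycle 22: idle
cycle 23: idle
cycle 24: W3.I2
cycle 25: idle
cycle 26: idle
cycle 27: idle
cycle 28: idle
cycle 29: W3.I3

Answer: 30 cycles, utilization 11/15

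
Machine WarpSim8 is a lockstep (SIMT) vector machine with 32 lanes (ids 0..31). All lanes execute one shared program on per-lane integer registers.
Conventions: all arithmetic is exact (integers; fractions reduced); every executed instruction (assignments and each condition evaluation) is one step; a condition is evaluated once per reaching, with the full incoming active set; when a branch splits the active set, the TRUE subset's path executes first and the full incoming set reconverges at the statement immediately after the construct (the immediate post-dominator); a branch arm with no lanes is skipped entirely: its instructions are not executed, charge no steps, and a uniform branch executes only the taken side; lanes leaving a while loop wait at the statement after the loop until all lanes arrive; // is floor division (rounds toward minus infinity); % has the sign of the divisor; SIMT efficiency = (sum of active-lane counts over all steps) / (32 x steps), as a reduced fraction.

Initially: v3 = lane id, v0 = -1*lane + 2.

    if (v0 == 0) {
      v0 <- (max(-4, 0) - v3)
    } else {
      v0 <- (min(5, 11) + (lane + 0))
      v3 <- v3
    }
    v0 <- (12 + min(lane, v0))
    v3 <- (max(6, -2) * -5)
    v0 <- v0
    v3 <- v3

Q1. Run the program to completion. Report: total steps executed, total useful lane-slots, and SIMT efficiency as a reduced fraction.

Answer: 8 steps, 223 useful, 223/256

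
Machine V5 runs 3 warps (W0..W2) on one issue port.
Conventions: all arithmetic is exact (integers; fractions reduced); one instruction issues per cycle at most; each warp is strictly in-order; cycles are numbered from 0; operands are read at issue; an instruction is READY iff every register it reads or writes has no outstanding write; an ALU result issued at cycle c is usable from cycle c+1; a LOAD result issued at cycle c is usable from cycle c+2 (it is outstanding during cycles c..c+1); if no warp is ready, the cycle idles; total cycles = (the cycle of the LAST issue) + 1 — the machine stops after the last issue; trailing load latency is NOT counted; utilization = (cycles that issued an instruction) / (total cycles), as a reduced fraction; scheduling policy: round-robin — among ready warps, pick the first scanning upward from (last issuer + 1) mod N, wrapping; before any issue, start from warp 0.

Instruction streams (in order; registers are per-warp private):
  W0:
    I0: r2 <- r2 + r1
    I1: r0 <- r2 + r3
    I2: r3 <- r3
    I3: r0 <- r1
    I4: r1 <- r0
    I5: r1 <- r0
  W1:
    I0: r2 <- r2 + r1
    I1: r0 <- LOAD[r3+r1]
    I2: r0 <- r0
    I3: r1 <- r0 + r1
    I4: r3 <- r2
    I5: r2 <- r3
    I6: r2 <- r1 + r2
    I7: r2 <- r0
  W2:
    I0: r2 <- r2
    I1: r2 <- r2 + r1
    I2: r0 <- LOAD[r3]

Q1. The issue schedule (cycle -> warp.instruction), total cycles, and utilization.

cycle 0: W0.I0
cycle 1: W1.I0
cycle 2: W2.I0
cycle 3: W0.I1
cycle 4: W1.I1
cycle 5: W2.I1
cycle 6: W0.I2
cycle 7: W1.I2
cycle 8: W2.I2
cycle 9: W0.I3
cycle 10: W1.I3
cycle 11: W0.I4
cycle 12: W1.I4
cycle 13: W0.I5
cycle 14: W1.I5
cycle 15: W1.I6
cycle 16: W1.I7

Answer: 17 cycles, utilization 1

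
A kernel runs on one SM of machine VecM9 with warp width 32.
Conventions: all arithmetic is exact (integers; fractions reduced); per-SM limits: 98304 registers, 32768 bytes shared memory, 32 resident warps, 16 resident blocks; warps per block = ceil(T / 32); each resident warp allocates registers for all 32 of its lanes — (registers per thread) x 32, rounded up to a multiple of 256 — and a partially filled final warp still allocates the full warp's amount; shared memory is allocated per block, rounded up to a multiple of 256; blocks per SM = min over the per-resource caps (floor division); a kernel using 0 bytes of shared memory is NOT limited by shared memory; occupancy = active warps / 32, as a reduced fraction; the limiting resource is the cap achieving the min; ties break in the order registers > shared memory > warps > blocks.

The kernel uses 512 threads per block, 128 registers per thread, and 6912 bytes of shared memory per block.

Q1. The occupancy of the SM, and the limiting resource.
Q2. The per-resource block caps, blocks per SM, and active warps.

Answer: occupancy 1/2, limited by registers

registers: 1 block
shared memory: 4 blocks
warps: 2 blocks
blocks: 16 blocks

Answer: 1 block, 16 active warps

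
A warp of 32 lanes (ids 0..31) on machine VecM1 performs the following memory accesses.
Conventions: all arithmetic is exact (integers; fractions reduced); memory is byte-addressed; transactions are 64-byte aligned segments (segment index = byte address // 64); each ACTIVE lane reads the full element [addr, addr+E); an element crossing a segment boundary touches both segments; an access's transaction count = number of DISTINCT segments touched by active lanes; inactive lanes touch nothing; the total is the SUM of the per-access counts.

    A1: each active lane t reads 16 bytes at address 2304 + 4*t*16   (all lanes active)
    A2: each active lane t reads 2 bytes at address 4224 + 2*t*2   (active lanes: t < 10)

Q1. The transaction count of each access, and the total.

A1: 32 transactions
A2: 1 transaction

Answer: 32,1; total 33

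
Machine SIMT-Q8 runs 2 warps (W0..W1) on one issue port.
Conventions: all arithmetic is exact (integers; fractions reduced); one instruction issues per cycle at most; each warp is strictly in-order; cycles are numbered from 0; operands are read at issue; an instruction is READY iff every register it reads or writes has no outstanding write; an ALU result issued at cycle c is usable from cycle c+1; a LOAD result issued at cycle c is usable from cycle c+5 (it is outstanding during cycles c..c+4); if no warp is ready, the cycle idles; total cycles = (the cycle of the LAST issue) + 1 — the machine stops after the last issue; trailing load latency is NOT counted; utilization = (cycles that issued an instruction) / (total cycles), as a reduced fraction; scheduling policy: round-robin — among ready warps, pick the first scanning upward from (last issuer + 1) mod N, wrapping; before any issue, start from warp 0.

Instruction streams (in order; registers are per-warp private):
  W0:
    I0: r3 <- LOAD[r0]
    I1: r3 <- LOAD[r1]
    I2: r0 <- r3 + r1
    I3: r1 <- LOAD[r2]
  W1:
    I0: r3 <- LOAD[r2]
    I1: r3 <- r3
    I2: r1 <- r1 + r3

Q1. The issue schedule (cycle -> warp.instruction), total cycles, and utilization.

cycle 0: W0.I0
cycle 1: W1.I0
cycle 2: idle
cycle 3: idle
cycle 4: idle
cycle 5: W0.I1
cycle 6: W1.I1
cycle 7: W1.I2
cycle 8: idle
cycle 9: idle
cycle 10: W0.I2
cycle 11: W0.I3

Answer: 12 cycles, utilization 7/12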